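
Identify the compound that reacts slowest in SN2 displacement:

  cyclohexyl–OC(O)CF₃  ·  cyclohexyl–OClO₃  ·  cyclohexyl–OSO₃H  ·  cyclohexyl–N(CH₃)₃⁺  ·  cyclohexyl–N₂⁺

cyclohexyl–N(CH₃)₃⁺

Same R in every case — rank the leaving groups.
A good leaving group is a weak base: the lower the pKₐ of its conjugate acid, the more readily it departs.
cyclohexyl–N₂⁺ loses N₂: no meaningful conjugate acid; N₂ departs as an exceptionally stable neutral molecule
cyclohexyl–OClO₃ loses ClO₄⁻: pKₐ(HClO₄) ≈ -10
cyclohexyl–OSO₃H loses HSO₄⁻: pKₐ(H₂SO₄) ≈ -3
cyclohexyl–OC(O)CF₃ loses CF₃COO⁻: pKₐ(CF₃COOH) ≈ 0.2
cyclohexyl–N(CH₃)₃⁺ loses NR'₃: pKₐ(R'₃NH⁺) ≈ 10.7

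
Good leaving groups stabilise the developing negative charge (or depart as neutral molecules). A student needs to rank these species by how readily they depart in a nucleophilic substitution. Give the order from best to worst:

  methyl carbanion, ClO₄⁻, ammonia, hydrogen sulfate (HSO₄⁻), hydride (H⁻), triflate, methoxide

triflate > ClO₄⁻ > hydrogen sulfate (HSO₄⁻) > ammonia > methoxide > hydride (H⁻) > methyl carbanion

triflate: pKₐ(CF₃SO₃H (triflic acid)) ≈ -14
ClO₄⁻: pKₐ(HClO₄) ≈ -10
hydrogen sulfate (HSO₄⁻): pKₐ(H₂SO₄) ≈ -3
ammonia: pKₐ(NH₄⁺) ≈ 9.2
methoxide: pKₐ(CH₃OH) ≈ 15.5
hydride (H⁻): pKₐ(H₂) ≈ 36
methyl carbanion: pKₐ(CH₄) ≈ 48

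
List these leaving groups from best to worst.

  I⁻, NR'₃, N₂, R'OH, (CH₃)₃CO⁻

N₂: no meaningful conjugate acid; N₂ departs as an exceptionally stable neutral molecule
I⁻: pKₐ(HI) ≈ -10 — large, highly polarisable; very weak base
R'OH: pKₐ(R'OH₂⁺) ≈ -2.4 — neutral; leaves from a protonated ether (an oxonium ion, R–O(H)R'⁺)
NR'₃: pKₐ(R'₃NH⁺) ≈ 10.7 — neutral but still a fairly strong base; Hofmann-elimination LG
(CH₃)₃CO⁻: pKₐ(t-BuOH) ≈ 18

N₂ > I⁻ > R'OH > NR'₃ > (CH₃)₃CO⁻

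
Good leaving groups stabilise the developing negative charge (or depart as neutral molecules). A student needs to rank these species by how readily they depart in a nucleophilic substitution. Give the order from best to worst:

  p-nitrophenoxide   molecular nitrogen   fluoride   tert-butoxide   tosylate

molecular nitrogen: no meaningful conjugate acid; N₂ departs as an exceptionally stable neutral molecule
tosylate: pKₐ(p-CH₃C₆H₄SO₃H (TsOH)) ≈ -2.8
fluoride: pKₐ(HF) ≈ 3.2
p-nitrophenoxide: pKₐ(p-nitrophenol) ≈ 7.2
tert-butoxide: pKₐ(t-BuOH) ≈ 18

molecular nitrogen > tosylate > fluoride > p-nitrophenoxide > tert-butoxide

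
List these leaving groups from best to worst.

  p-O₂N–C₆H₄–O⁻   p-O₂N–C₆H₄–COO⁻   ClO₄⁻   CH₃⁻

A good leaving group is a weak base: the lower the pKₐ of its conjugate acid, the more readily it departs.
ClO₄⁻: pKₐ(HClO₄) ≈ -10
p-O₂N–C₆H₄–COO⁻: pKₐ(p-nitrobenzoic acid) ≈ 3.4
p-O₂N–C₆H₄–O⁻: pKₐ(p-nitrophenol) ≈ 7.2
CH₃⁻: pKₐ(CH₄) ≈ 48

ClO₄⁻ > p-O₂N–C₆H₄–COO⁻ > p-O₂N–C₆H₄–O⁻ > CH₃⁻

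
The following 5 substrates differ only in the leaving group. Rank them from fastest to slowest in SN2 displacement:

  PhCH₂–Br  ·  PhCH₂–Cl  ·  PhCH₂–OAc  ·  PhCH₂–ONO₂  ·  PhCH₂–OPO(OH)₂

PhCH₂–Br > PhCH₂–Cl > PhCH₂–ONO₂ > PhCH₂–OPO(OH)₂ > PhCH₂–OAc

The skeletons are identical, so relative rate is governed entirely by leaving-group ability.
Rank by basicity of the departing species: weakest base leaves most easily.
PhCH₂–Br loses Br⁻: pKₐ(HBr) ≈ -9
PhCH₂–Cl loses Cl⁻: pKₐ(HCl) ≈ -7
PhCH₂–ONO₂ loses NO₃⁻: pKₐ(HNO₃) ≈ -1.3
PhCH₂–OPO(OH)₂ loses H₂PO₄⁻: pKₐ(H₃PO₄) ≈ 2.1
PhCH₂–OAc loses AcO⁻: pKₐ(CH₃COOH) ≈ 4.8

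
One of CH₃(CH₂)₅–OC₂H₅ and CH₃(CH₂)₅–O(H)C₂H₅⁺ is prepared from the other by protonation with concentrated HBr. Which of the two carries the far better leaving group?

From CH₃(CH₂)₅–OC₂H₅ the departing group would be CH₃CH₂O⁻ (pKₐ(CH₃CH₂OH) ≈ 16). Strong base; alkoxides do not leave unassisted.
From CH₃(CH₂)₅–O(H)C₂H₅⁺ the leaving group is R'OH (pKₐ(R'OH₂⁺) ≈ -2.4). Neutral; leaves from a protonated ether (an oxonium ion, R–O(H)R'⁺).
Protonation with concentrated HBr works by allowing neutral ethanol, rather than ethoxide, to depart, making CH₃(CH₂)₅–O(H)C₂H₅⁺ enormously more reactive.

CH₃(CH₂)₅–O(H)C₂H₅⁺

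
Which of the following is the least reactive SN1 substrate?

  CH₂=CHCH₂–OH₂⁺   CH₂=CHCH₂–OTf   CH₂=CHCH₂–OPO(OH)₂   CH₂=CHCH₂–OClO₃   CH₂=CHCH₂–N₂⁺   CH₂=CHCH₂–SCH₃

CH₂=CHCH₂–SCH₃

With the same alkyl group throughout, only the leaving group differentiates the rates.
Rank by basicity of the departing species: weakest base leaves most easily.
CH₂=CHCH₂–N₂⁺ loses N₂: no meaningful conjugate acid; N₂ departs as an exceptionally stable neutral molecule
CH₂=CHCH₂–OTf loses OTf⁻: pKₐ(CF₃SO₃H (triflic acid)) ≈ -14
CH₂=CHCH₂–OClO₃ loses ClO₄⁻: pKₐ(HClO₄) ≈ -10
CH₂=CHCH₂–OH₂⁺ loses H₂O: pKₐ(H₃O⁺) ≈ -1.7
CH₂=CHCH₂–OPO(OH)₂ loses H₂PO₄⁻: pKₐ(H₃PO₄) ≈ 2.1
CH₂=CHCH₂–SCH₃ loses RS⁻: pKₐ(RSH (a thiol)) ≈ 10.5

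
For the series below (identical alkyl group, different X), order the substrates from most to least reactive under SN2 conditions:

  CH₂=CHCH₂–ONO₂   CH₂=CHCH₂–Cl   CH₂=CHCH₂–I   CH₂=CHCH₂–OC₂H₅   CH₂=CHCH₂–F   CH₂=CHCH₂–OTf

CH₂=CHCH₂–OTf > CH₂=CHCH₂–I > CH₂=CHCH₂–Cl > CH₂=CHCH₂–ONO₂ > CH₂=CHCH₂–F > CH₂=CHCH₂–OC₂H₅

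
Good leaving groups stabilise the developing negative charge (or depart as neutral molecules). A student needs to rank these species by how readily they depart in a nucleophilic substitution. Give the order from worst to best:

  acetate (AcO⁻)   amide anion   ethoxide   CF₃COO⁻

CF₃COO⁻: pKₐ(CF₃COOH) ≈ 0.2
acetate (AcO⁻): pKₐ(CH₃COOH) ≈ 4.8
ethoxide: pKₐ(CH₃CH₂OH) ≈ 16
amide anion: pKₐ(NH₃) ≈ 38
Reversing gives the worst-to-best order requested.

amide anion < ethoxide < acetate (AcO⁻) < CF₃COO⁻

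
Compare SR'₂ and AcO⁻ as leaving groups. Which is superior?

SR'₂

SR'₂ is the better leaving group.
pKₐ(R'₂SH⁺) ≈ -7 versus pKₐ(CH₃COOH) ≈ 4.8: SR'₂ is the much weaker base.
Neutral; leaves from a sulfonium salt (R–SR'₂⁺).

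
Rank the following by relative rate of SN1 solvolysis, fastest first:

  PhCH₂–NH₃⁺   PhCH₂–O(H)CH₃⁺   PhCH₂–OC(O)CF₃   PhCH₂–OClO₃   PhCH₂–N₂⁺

The skeletons are identical, so relative rate is governed entirely by leaving-group ability.
Leaving-group ability tracks the stability of the departed species; conjugate-acid pKₐ is the usual yardstick (lower pKₐ → better LG).
PhCH₂–N₂⁺ loses N₂: no meaningful conjugate acid; N₂ departs as an exceptionally stable neutral molecule
PhCH₂–OClO₃ loses ClO₄⁻: pKₐ(HClO₄) ≈ -10
PhCH₂–O(H)CH₃⁺ loses R'OH: pKₐ(R'OH₂⁺) ≈ -2.4
PhCH₂–OC(O)CF₃ loses CF₃COO⁻: pKₐ(CF₃COOH) ≈ 0.2
PhCH₂–NH₃⁺ loses NH₃: pKₐ(NH₄⁺) ≈ 9.2

PhCH₂–N₂⁺ > PhCH₂–OClO₃ > PhCH₂–O(H)CH₃⁺ > PhCH₂–OC(O)CF₃ > PhCH₂–NH₃⁺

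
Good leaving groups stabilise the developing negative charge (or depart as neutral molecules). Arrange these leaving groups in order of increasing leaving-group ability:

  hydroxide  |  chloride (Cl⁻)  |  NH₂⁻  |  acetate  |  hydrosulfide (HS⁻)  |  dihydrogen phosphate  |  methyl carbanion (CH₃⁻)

chloride (Cl⁻): pKₐ(HCl) ≈ -7 — moderately weak base
dihydrogen phosphate: pKₐ(H₃PO₄) ≈ 2.1 — moderate base; biological leaving group after further activation
acetate: pKₐ(CH₃COOH) ≈ 4.8
hydrosulfide (HS⁻): pKₐ(H₂S) ≈ 7
hydroxide: pKₐ(H₂O) ≈ 15.7
NH₂⁻: pKₐ(NH₃) ≈ 38 — extremely strong base; never a leaving group
methyl carbanion (CH₃⁻): pKₐ(CH₄) ≈ 48 — unstabilised carbanion; the worst conceivable leaving group
Listed from poorest to best leaving group as asked.

methyl carbanion (CH₃⁻) < NH₂⁻ < hydroxide < hydrosulfide (HS⁻) < acetate < dihydrogen phosphate < chloride (Cl⁻)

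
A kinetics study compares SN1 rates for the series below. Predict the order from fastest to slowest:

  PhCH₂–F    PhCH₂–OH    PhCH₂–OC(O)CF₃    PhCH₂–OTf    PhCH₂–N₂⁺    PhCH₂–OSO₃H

Same R in every case — rank the leaving groups.
The more stable X⁻ (or X) is on its own — i.e. the weaker a base it is — the better a leaving group it makes.
PhCH₂–N₂⁺ loses N₂: no meaningful conjugate acid; N₂ departs as an exceptionally stable neutral molecule
PhCH₂–OTf loses OTf⁻: pKₐ(CF₃SO₃H (triflic acid)) ≈ -14
PhCH₂–OSO₃H loses HSO₄⁻: pKₐ(H₂SO₄) ≈ -3
PhCH₂–OC(O)CF₃ loses CF₃COO⁻: pKₐ(CF₃COOH) ≈ 0.2
PhCH₂–F loses F⁻: pKₐ(HF) ≈ 3.2
PhCH₂–OH loses OH⁻: pKₐ(H₂O) ≈ 15.7

PhCH₂–N₂⁺ > PhCH₂–OTf > PhCH₂–OSO₃H > PhCH₂–OC(O)CF₃ > PhCH₂–F > PhCH₂–OH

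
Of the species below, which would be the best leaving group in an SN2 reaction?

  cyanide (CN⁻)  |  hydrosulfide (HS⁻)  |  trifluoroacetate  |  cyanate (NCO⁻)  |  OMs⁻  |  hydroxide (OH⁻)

Rank by basicity of the departing species: weakest base leaves most easily.
OMs⁻: pKₐ(CH₃SO₃H (MsOH)) ≈ -1.9
trifluoroacetate: pKₐ(CF₃COOH) ≈ 0.2
cyanate (NCO⁻): pKₐ(HOCN) ≈ 3.5
hydrosulfide (HS⁻): pKₐ(H₂S) ≈ 7
cyanide (CN⁻): pKₐ(HCN) ≈ 9.2
hydroxide (OH⁻): pKₐ(H₂O) ≈ 15.7

OMs⁻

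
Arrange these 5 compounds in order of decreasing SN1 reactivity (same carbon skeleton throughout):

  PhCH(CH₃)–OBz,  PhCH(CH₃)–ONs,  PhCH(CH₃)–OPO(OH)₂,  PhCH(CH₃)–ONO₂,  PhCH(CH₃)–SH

PhCH(CH₃)–ONs > PhCH(CH₃)–ONO₂ > PhCH(CH₃)–OPO(OH)₂ > PhCH(CH₃)–OBz > PhCH(CH₃)–SH

The skeletons are identical, so relative rate is governed entirely by leaving-group ability.
Leaving-group ability tracks the stability of the departed species; conjugate-acid pKₐ is the usual yardstick (lower pKₐ → better LG).
PhCH(CH₃)–ONs loses ONs⁻: pKₐ(p-O₂NC₆H₄SO₃H) ≈ -3.5
PhCH(CH₃)–ONO₂ loses NO₃⁻: pKₐ(HNO₃) ≈ -1.3
PhCH(CH₃)–OPO(OH)₂ loses H₂PO₄⁻: pKₐ(H₃PO₄) ≈ 2.1
PhCH(CH₃)–OBz loses PhCOO⁻: pKₐ(C₆H₅COOH) ≈ 4.2
PhCH(CH₃)–SH loses HS⁻: pKₐ(H₂S) ≈ 7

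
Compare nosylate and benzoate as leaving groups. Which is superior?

nosylate

nosylate is the better leaving group.
pKₐ(p-O₂NC₆H₄SO₃H) ≈ -3.5 versus pKₐ(C₆H₅COOH) ≈ 4.2: nosylate is the much weaker base.
P-nitro group further stabilises the sulfonate.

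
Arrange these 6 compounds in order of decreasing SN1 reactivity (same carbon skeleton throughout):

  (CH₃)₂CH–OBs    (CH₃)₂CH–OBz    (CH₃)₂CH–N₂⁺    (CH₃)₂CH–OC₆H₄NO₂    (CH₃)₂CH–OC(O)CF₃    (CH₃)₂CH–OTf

(CH₃)₂CH–N₂⁺ > (CH₃)₂CH–OTf > (CH₃)₂CH–OBs > (CH₃)₂CH–OC(O)CF₃ > (CH₃)₂CH–OBz > (CH₃)₂CH–OC₆H₄NO₂

With the same alkyl group throughout, only the leaving group differentiates the rates.
Rank by basicity of the departing species: weakest base leaves most easily.
(CH₃)₂CH–N₂⁺ loses N₂: no meaningful conjugate acid; N₂ departs as an exceptionally stable neutral molecule
(CH₃)₂CH–OTf loses OTf⁻: pKₐ(CF₃SO₃H (triflic acid)) ≈ -14
(CH₃)₂CH–OBs loses OBs⁻: pKₐ(p-BrC₆H₄SO₃H) ≈ -2.8
(CH₃)₂CH–OC(O)CF₃ loses CF₃COO⁻: pKₐ(CF₃COOH) ≈ 0.2
(CH₃)₂CH–OBz loses PhCOO⁻: pKₐ(C₆H₅COOH) ≈ 4.2
(CH₃)₂CH–OC₆H₄NO₂ loses p-O₂N–C₆H₄–O⁻: pKₐ(p-nitrophenol) ≈ 7.2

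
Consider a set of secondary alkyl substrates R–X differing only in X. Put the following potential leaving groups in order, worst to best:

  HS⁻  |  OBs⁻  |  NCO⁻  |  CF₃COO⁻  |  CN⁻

CN⁻ < HS⁻ < NCO⁻ < CF₃COO⁻ < OBs⁻

Rank by basicity of the departing species: weakest base leaves most easily.
OBs⁻: pKₐ(p-BrC₆H₄SO₃H) ≈ -2.8
CF₃COO⁻: pKₐ(CF₃COOH) ≈ 0.2
NCO⁻: pKₐ(HOCN) ≈ 3.5
HS⁻: pKₐ(H₂S) ≈ 7
CN⁻: pKₐ(HCN) ≈ 9.2
The question asks for worst first, so the sequence is read in increasing leaving-group ability.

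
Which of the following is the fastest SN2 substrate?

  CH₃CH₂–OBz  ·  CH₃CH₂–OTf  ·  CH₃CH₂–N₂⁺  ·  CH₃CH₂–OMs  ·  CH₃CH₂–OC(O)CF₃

CH₃CH₂–N₂⁺

The skeletons are identical, so relative rate is governed entirely by leaving-group ability.
Leaving-group ability tracks the stability of the departed species; conjugate-acid pKₐ is the usual yardstick (lower pKₐ → better LG).
CH₃CH₂–N₂⁺ loses N₂: no meaningful conjugate acid; N₂ departs as an exceptionally stable neutral molecule
CH₃CH₂–OTf loses OTf⁻: pKₐ(CF₃SO₃H (triflic acid)) ≈ -14
CH₃CH₂–OMs loses OMs⁻: pKₐ(CH₃SO₃H (MsOH)) ≈ -1.9
CH₃CH₂–OC(O)CF₃ loses CF₃COO⁻: pKₐ(CF₃COOH) ≈ 0.2
CH₃CH₂–OBz loses PhCOO⁻: pKₐ(C₆H₅COOH) ≈ 4.2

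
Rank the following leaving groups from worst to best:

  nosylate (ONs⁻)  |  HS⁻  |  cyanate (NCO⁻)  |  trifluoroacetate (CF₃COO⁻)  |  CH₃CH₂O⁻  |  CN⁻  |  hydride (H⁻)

hydride (H⁻) < CH₃CH₂O⁻ < CN⁻ < HS⁻ < cyanate (NCO⁻) < trifluoroacetate (CF₃COO⁻) < nosylate (ONs⁻)

Leaving-group ability tracks the stability of the departed species; conjugate-acid pKₐ is the usual yardstick (lower pKₐ → better LG).
nosylate (ONs⁻): pKₐ(p-O₂NC₆H₄SO₃H) ≈ -3.5
trifluoroacetate (CF₃COO⁻): pKₐ(CF₃COOH) ≈ 0.2 — strongly electron-withdrawing CF₃ stabilises the carboxylate
cyanate (NCO⁻): pKₐ(HOCN) ≈ 3.5 — resonance between N and O
HS⁻: pKₐ(H₂S) ≈ 7 — larger and more polarisable than the oxygen analogue
CN⁻: pKₐ(HCN) ≈ 9.2
CH₃CH₂O⁻: pKₐ(CH₃CH₂OH) ≈ 16
hydride (H⁻): pKₐ(H₂) ≈ 36 — extremely strong base; leaves only in special hydride-transfer contexts
Reversing gives the worst-to-best order requested.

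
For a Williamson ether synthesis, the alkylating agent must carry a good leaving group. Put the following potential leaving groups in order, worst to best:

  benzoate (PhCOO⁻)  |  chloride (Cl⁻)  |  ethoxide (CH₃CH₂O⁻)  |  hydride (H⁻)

hydride (H⁻) < ethoxide (CH₃CH₂O⁻) < benzoate (PhCOO⁻) < chloride (Cl⁻)

chloride (Cl⁻): pKₐ(HCl) ≈ -7
benzoate (PhCOO⁻): pKₐ(C₆H₅COOH) ≈ 4.2
ethoxide (CH₃CH₂O⁻): pKₐ(CH₃CH₂OH) ≈ 16
hydride (H⁻): pKₐ(H₂) ≈ 36
Reversing gives the worst-to-best order requested.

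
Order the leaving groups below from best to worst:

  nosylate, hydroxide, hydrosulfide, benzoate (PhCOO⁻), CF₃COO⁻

A good leaving group is a weak base: the lower the pKₐ of its conjugate acid, the more readily it departs.
nosylate: pKₐ(p-O₂NC₆H₄SO₃H) ≈ -3.5
CF₃COO⁻: pKₐ(CF₃COOH) ≈ 0.2
benzoate (PhCOO⁻): pKₐ(C₆H₅COOH) ≈ 4.2
hydrosulfide: pKₐ(H₂S) ≈ 7
hydroxide: pKₐ(H₂O) ≈ 15.7

nosylate > CF₃COO⁻ > benzoate (PhCOO⁻) > hydrosulfide > hydroxide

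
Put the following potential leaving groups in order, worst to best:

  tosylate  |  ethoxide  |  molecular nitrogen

The more stable X⁻ (or X) is on its own — i.e. the weaker a base it is — the better a leaving group it makes.
molecular nitrogen: no meaningful conjugate acid; N₂ departs as an exceptionally stable neutral molecule
tosylate: pKₐ(p-CH₃C₆H₄SO₃H (TsOH)) ≈ -2.8 — resonance-delocalised arenesulfonate
ethoxide: pKₐ(CH₃CH₂OH) ≈ 16
The question asks for worst first, so the sequence is read in increasing leaving-group ability.

ethoxide < tosylate < molecular nitrogen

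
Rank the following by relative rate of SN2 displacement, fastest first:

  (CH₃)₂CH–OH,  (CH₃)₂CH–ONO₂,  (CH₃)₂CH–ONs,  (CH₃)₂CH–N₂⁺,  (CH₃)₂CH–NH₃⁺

(CH₃)₂CH–N₂⁺ > (CH₃)₂CH–ONs > (CH₃)₂CH–ONO₂ > (CH₃)₂CH–NH₃⁺ > (CH₃)₂CH–OH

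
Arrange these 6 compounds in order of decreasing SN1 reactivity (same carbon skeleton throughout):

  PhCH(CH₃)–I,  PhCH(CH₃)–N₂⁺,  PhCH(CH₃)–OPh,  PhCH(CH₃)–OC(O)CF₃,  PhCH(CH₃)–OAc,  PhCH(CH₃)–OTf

Identical carbon frameworks mean the comparison reduces to leaving-group quality.
A good leaving group is a weak base: the lower the pKₐ of its conjugate acid, the more readily it departs.
PhCH(CH₃)–N₂⁺ loses N₂: no meaningful conjugate acid; N₂ departs as an exceptionally stable neutral molecule
PhCH(CH₃)–OTf loses OTf⁻: pKₐ(CF₃SO₃H (triflic acid)) ≈ -14
PhCH(CH₃)–I loses I⁻: pKₐ(HI) ≈ -10
PhCH(CH₃)–OC(O)CF₃ loses CF₃COO⁻: pKₐ(CF₃COOH) ≈ 0.2
PhCH(CH₃)–OAc loses AcO⁻: pKₐ(CH₃COOH) ≈ 4.8
PhCH(CH₃)–OPh loses PhO⁻: pKₐ(C₆H₅OH (phenol)) ≈ 10

PhCH(CH₃)–N₂⁺ > PhCH(CH₃)–OTf > PhCH(CH₃)–I > PhCH(CH₃)–OC(O)CF₃ > PhCH(CH₃)–OAc > PhCH(CH₃)–OPh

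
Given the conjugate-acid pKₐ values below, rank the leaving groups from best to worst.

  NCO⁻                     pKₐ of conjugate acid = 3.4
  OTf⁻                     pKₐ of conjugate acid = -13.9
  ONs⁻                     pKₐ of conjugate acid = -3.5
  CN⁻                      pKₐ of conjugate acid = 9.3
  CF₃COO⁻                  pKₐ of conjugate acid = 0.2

OTf⁻ > ONs⁻ > CF₃COO⁻ > NCO⁻ > CN⁻

Lower conjugate-acid pKₐ ⇒ weaker base ⇒ better leaving group.
Sorting by the given values: OTf⁻ (-13.9), ONs⁻ (-3.5), CF₃COO⁻ (0.2), NCO⁻ (3.4), CN⁻ (9.3).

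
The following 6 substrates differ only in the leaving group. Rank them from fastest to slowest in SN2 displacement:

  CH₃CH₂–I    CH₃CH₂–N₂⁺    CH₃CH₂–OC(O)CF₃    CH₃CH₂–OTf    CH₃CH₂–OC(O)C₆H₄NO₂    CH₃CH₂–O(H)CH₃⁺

CH₃CH₂–N₂⁺ > CH₃CH₂–OTf > CH₃CH₂–I > CH₃CH₂–O(H)CH₃⁺ > CH₃CH₂–OC(O)CF₃ > CH₃CH₂–OC(O)C₆H₄NO₂

Identical carbon frameworks mean the comparison reduces to leaving-group quality.
Leaving-group ability tracks the stability of the departed species; conjugate-acid pKₐ is the usual yardstick (lower pKₐ → better LG).
CH₃CH₂–N₂⁺ loses N₂: no meaningful conjugate acid; N₂ departs as an exceptionally stable neutral molecule
CH₃CH₂–OTf loses OTf⁻: pKₐ(CF₃SO₃H (triflic acid)) ≈ -14
CH₃CH₂–I loses I⁻: pKₐ(HI) ≈ -10
CH₃CH₂–O(H)CH₃⁺ loses R'OH: pKₐ(R'OH₂⁺) ≈ -2.4
CH₃CH₂–OC(O)CF₃ loses CF₃COO⁻: pKₐ(CF₃COOH) ≈ 0.2
CH₃CH₂–OC(O)C₆H₄NO₂ loses p-O₂N–C₆H₄–COO⁻: pKₐ(p-nitrobenzoic acid) ≈ 3.4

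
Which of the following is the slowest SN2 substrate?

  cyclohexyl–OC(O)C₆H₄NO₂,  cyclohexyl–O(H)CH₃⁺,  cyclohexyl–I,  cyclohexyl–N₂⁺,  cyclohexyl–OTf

With the same alkyl group throughout, only the leaving group differentiates the rates.
A good leaving group is a weak base: the lower the pKₐ of its conjugate acid, the more readily it departs.
cyclohexyl–N₂⁺ loses N₂: no meaningful conjugate acid; N₂ departs as an exceptionally stable neutral molecule
cyclohexyl–OTf loses OTf⁻: pKₐ(CF₃SO₃H (triflic acid)) ≈ -14
cyclohexyl–I loses I⁻: pKₐ(HI) ≈ -10
cyclohexyl–O(H)CH₃⁺ loses R'OH: pKₐ(R'OH₂⁺) ≈ -2.4
cyclohexyl–OC(O)C₆H₄NO₂ loses p-O₂N–C₆H₄–COO⁻: pKₐ(p-nitrobenzoic acid) ≈ 3.4

cyclohexyl–OC(O)C₆H₄NO₂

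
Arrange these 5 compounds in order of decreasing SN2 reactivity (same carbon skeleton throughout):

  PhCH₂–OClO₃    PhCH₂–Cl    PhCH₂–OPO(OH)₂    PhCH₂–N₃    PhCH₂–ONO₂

The skeletons are identical, so relative rate is governed entirely by leaving-group ability.
Leaving-group ability tracks the stability of the departed species; conjugate-acid pKₐ is the usual yardstick (lower pKₐ → better LG).
PhCH₂–OClO₃ loses ClO₄⁻: pKₐ(HClO₄) ≈ -10
PhCH₂–Cl loses Cl⁻: pKₐ(HCl) ≈ -7
PhCH₂–ONO₂ loses NO₃⁻: pKₐ(HNO₃) ≈ -1.3
PhCH₂–OPO(OH)₂ loses H₂PO₄⁻: pKₐ(H₃PO₄) ≈ 2.1
PhCH₂–N₃ loses N₃⁻: pKₐ(HN₃) ≈ 4.7

PhCH₂–OClO₃ > PhCH₂–Cl > PhCH₂–ONO₂ > PhCH₂–OPO(OH)₂ > PhCH₂–N₃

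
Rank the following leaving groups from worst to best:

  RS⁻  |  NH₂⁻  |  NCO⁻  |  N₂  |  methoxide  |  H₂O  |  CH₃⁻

A good leaving group is a weak base: the lower the pKₐ of its conjugate acid, the more readily it departs.
N₂: no meaningful conjugate acid; N₂ departs as an exceptionally stable neutral molecule
H₂O: pKₐ(H₃O⁺) ≈ -1.7
NCO⁻: pKₐ(HOCN) ≈ 3.5
RS⁻: pKₐ(RSH (a thiol)) ≈ 10.5
methoxide: pKₐ(CH₃OH) ≈ 15.5
NH₂⁻: pKₐ(NH₃) ≈ 38
CH₃⁻: pKₐ(CH₄) ≈ 48
Reversing gives the worst-to-best order requested.

CH₃⁻ < NH₂⁻ < methoxide < RS⁻ < NCO⁻ < H₂O < N₂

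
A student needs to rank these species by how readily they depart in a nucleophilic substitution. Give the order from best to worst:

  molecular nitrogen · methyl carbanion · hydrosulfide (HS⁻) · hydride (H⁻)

molecular nitrogen > hydrosulfide (HS⁻) > hydride (H⁻) > methyl carbanion

The more stable X⁻ (or X) is on its own — i.e. the weaker a base it is — the better a leaving group it makes.
molecular nitrogen: no meaningful conjugate acid; N₂ departs as an exceptionally stable neutral molecule
hydrosulfide (HS⁻): pKₐ(H₂S) ≈ 7
hydride (H⁻): pKₐ(H₂) ≈ 36
methyl carbanion: pKₐ(CH₄) ≈ 48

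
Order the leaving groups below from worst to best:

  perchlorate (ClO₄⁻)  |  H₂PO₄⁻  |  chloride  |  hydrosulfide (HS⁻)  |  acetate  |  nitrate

hydrosulfide (HS⁻) < acetate < H₂PO₄⁻ < nitrate < chloride < perchlorate (ClO₄⁻)

Rank by basicity of the departing species: weakest base leaves most easily.
perchlorate (ClO₄⁻): pKₐ(HClO₄) ≈ -10 — extremely weak base; rarely used for safety reasons
chloride: pKₐ(HCl) ≈ -7 — moderately weak base
nitrate: pKₐ(HNO₃) ≈ -1.3
H₂PO₄⁻: pKₐ(H₃PO₄) ≈ 2.1 — moderate base; biological leaving group after further activation
acetate: pKₐ(CH₃COOH) ≈ 4.8 — resonance-stabilised but still a weak base
hydrosulfide (HS⁻): pKₐ(H₂S) ≈ 7 — larger and more polarisable than the oxygen analogue
Listed from poorest to best leaving group as asked.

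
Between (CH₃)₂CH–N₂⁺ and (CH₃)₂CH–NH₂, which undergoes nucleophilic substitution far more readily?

(CH₃)₂CH–N₂⁺

From (CH₃)₂CH–NH₂ the departing group would be NH₂⁻ (pKₐ(NH₃) ≈ 38). Extremely strong base; never a leaving group.
From (CH₃)₂CH–N₂⁺ the leaving group is N₂ (no meaningful conjugate acid; N₂ departs as an exceptionally stable neutral molecule).
(In practice (CH₃)₂CH–N₂⁺ is made from (CH₃)₂CH–NH₂ by diazotisation (NaNO₂ / HCl, 0 °C), generating a diazonium salt that expels N₂.)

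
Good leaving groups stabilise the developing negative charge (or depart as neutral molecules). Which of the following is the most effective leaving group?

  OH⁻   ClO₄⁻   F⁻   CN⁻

The more stable X⁻ (or X) is on its own — i.e. the weaker a base it is — the better a leaving group it makes.
ClO₄⁻: pKₐ(HClO₄) ≈ -10
F⁻: pKₐ(HF) ≈ 3.2
CN⁻: pKₐ(HCN) ≈ 9.2
OH⁻: pKₐ(H₂O) ≈ 15.7

ClO₄⁻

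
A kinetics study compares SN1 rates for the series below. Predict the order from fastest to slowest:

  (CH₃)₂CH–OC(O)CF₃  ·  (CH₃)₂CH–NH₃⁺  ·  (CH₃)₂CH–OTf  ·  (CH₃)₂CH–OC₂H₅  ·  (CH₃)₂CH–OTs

The skeletons are identical, so relative rate is governed entirely by leaving-group ability.
A good leaving group is a weak base: the lower the pKₐ of its conjugate acid, the more readily it departs.
(CH₃)₂CH–OTf loses OTf⁻: pKₐ(CF₃SO₃H (triflic acid)) ≈ -14
(CH₃)₂CH–OTs loses OTs⁻: pKₐ(p-CH₃C₆H₄SO₃H (TsOH)) ≈ -2.8
(CH₃)₂CH–OC(O)CF₃ loses CF₃COO⁻: pKₐ(CF₃COOH) ≈ 0.2
(CH₃)₂CH–NH₃⁺ loses NH₃: pKₐ(NH₄⁺) ≈ 9.2
(CH₃)₂CH–OC₂H₅ loses CH₃CH₂O⁻: pKₐ(CH₃CH₂OH) ≈ 16

(CH₃)₂CH–OTf > (CH₃)₂CH–OTs > (CH₃)₂CH–OC(O)CF₃ > (CH₃)₂CH–NH₃⁺ > (CH₃)₂CH–OC₂H₅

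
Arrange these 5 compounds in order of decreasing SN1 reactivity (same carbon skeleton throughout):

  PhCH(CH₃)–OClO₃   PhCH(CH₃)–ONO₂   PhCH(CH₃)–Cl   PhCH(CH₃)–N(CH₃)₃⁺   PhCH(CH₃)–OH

The skeletons are identical, so relative rate is governed entirely by leaving-group ability.
A good leaving group is a weak base: the lower the pKₐ of its conjugate acid, the more readily it departs.
PhCH(CH₃)–OClO₃ loses ClO₄⁻: pKₐ(HClO₄) ≈ -10
PhCH(CH₃)–Cl loses Cl⁻: pKₐ(HCl) ≈ -7
PhCH(CH₃)–ONO₂ loses NO₃⁻: pKₐ(HNO₃) ≈ -1.3
PhCH(CH₃)–N(CH₃)₃⁺ loses NR'₃: pKₐ(R'₃NH⁺) ≈ 10.7
PhCH(CH₃)–OH loses OH⁻: pKₐ(H₂O) ≈ 15.7

PhCH(CH₃)–OClO₃ > PhCH(CH₃)–Cl > PhCH(CH₃)–ONO₂ > PhCH(CH₃)–N(CH₃)₃⁺ > PhCH(CH₃)–OH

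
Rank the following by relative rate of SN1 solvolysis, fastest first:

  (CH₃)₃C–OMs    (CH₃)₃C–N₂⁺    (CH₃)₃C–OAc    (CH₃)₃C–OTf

The skeletons are identical, so relative rate is governed entirely by leaving-group ability.
The more stable X⁻ (or X) is on its own — i.e. the weaker a base it is — the better a leaving group it makes.
(CH₃)₃C–N₂⁺ loses N₂: no meaningful conjugate acid; N₂ departs as an exceptionally stable neutral molecule
(CH₃)₃C–OTf loses OTf⁻: pKₐ(CF₃SO₃H (triflic acid)) ≈ -14
(CH₃)₃C–OMs loses OMs⁻: pKₐ(CH₃SO₃H (MsOH)) ≈ -1.9
(CH₃)₃C–OAc loses AcO⁻: pKₐ(CH₃COOH) ≈ 4.8

(CH₃)₃C–N₂⁺ > (CH₃)₃C–OTf > (CH₃)₃C–OMs > (CH₃)₃C–OAc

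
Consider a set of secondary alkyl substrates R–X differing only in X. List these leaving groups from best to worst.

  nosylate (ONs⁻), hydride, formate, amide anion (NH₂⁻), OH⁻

nosylate (ONs⁻) > formate > OH⁻ > hydride > amide anion (NH₂⁻)

nosylate (ONs⁻): pKₐ(p-O₂NC₆H₄SO₃H) ≈ -3.5
formate: pKₐ(HCOOH) ≈ 3.8 — resonance-stabilised carboxylate
OH⁻: pKₐ(H₂O) ≈ 15.7 — strong base; essentially never leaves without prior activation
hydride: pKₐ(H₂) ≈ 36 — extremely strong base; leaves only in special hydride-transfer contexts
amide anion (NH₂⁻): pKₐ(NH₃) ≈ 38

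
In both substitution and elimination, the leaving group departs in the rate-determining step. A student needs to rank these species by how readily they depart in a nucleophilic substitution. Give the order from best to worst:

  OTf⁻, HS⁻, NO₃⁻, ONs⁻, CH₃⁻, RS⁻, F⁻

OTf⁻ > ONs⁻ > NO₃⁻ > F⁻ > HS⁻ > RS⁻ > CH₃⁻

Leaving-group ability tracks the stability of the departed species; conjugate-acid pKₐ is the usual yardstick (lower pKₐ → better LG).
OTf⁻: pKₐ(CF₃SO₃H (triflic acid)) ≈ -14 — charge spread over three oxygens and a CF₃ group; the premier leaving group in synthesis
ONs⁻: pKₐ(p-O₂NC₆H₄SO₃H) ≈ -3.5
NO₃⁻: pKₐ(HNO₃) ≈ -1.3
F⁻: pKₐ(HF) ≈ 3.2
HS⁻: pKₐ(H₂S) ≈ 7
RS⁻: pKₐ(RSH (a thiol)) ≈ 10.5
CH₃⁻: pKₐ(CH₄) ≈ 48 — unstabilised carbanion; the worst conceivable leaving group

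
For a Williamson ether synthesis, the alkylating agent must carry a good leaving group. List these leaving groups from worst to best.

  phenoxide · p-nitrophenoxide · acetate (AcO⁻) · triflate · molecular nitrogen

molecular nitrogen: no meaningful conjugate acid; N₂ departs as an exceptionally stable neutral molecule
triflate: pKₐ(CF₃SO₃H (triflic acid)) ≈ -14 — charge spread over three oxygens and a CF₃ group; the premier leaving group in synthesis
acetate (AcO⁻): pKₐ(CH₃COOH) ≈ 4.8 — resonance-stabilised but still a weak base
p-nitrophenoxide: pKₐ(p-nitrophenol) ≈ 7.2 — nitro group delocalises the charge; the classic chromogenic LG
phenoxide: pKₐ(C₆H₅OH (phenol)) ≈ 10 — resonance into the ring helps, but still a poor LG
The question asks for worst first, so the sequence is read in increasing leaving-group ability.

phenoxide < p-nitrophenoxide < acetate (AcO⁻) < triflate < molecular nitrogen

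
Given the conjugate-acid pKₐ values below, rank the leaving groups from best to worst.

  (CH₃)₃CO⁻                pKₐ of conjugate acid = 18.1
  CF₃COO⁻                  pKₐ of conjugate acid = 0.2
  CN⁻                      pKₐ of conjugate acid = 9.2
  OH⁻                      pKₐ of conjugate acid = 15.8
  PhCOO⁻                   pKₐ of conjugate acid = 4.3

Lower conjugate-acid pKₐ ⇒ weaker base ⇒ better leaving group.
Sorting by the given values: CF₃COO⁻ (0.2), PhCOO⁻ (4.3), CN⁻ (9.2), OH⁻ (15.8), (CH₃)₃CO⁻ (18.1).

CF₃COO⁻ > PhCOO⁻ > CN⁻ > OH⁻ > (CH₃)₃CO⁻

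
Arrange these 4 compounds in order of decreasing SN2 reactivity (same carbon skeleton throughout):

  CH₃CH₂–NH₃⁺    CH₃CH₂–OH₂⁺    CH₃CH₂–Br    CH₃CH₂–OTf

Identical carbon frameworks mean the comparison reduces to leaving-group quality.
Leaving-group ability tracks the stability of the departed species; conjugate-acid pKₐ is the usual yardstick (lower pKₐ → better LG).
CH₃CH₂–OTf loses OTf⁻: pKₐ(CF₃SO₃H (triflic acid)) ≈ -14
CH₃CH₂–Br loses Br⁻: pKₐ(HBr) ≈ -9
CH₃CH₂–OH₂⁺ loses H₂O: pKₐ(H₃O⁺) ≈ -1.7
CH₃CH₂–NH₃⁺ loses NH₃: pKₐ(NH₄⁺) ≈ 9.2

CH₃CH₂–OTf > CH₃CH₂–Br > CH₃CH₂–OH₂⁺ > CH₃CH₂–NH₃⁺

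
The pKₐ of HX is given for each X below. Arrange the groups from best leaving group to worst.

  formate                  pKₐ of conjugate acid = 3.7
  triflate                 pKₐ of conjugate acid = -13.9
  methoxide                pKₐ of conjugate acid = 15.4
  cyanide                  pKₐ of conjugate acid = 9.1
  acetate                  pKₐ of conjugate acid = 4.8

triflate > formate > acetate > cyanide > methoxide

Lower conjugate-acid pKₐ ⇒ weaker base ⇒ better leaving group.
Sorting by the given values: triflate (-13.9), formate (3.7), acetate (4.8), cyanide (9.1), methoxide (15.4).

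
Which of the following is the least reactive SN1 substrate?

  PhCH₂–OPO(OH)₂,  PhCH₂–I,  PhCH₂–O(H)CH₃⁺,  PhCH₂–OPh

Identical carbon frameworks mean the comparison reduces to leaving-group quality.
The more stable X⁻ (or X) is on its own — i.e. the weaker a base it is — the better a leaving group it makes.
PhCH₂–I loses I⁻: pKₐ(HI) ≈ -10
PhCH₂–O(H)CH₃⁺ loses R'OH: pKₐ(R'OH₂⁺) ≈ -2.4
PhCH₂–OPO(OH)₂ loses H₂PO₄⁻: pKₐ(H₃PO₄) ≈ 2.1
PhCH₂–OPh loses PhO⁻: pKₐ(C₆H₅OH (phenol)) ≈ 10

PhCH₂–OPh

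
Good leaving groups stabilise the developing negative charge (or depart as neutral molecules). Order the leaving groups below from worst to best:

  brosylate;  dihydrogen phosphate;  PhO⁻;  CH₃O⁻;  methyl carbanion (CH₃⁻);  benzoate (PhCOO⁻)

methyl carbanion (CH₃⁻) < CH₃O⁻ < PhO⁻ < benzoate (PhCOO⁻) < dihydrogen phosphate < brosylate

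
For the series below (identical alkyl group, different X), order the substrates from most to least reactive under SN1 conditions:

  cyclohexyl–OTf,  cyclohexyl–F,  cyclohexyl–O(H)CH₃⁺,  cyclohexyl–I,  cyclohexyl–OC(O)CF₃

cyclohexyl–OTf > cyclohexyl–I > cyclohexyl–O(H)CH₃⁺ > cyclohexyl–OC(O)CF₃ > cyclohexyl–F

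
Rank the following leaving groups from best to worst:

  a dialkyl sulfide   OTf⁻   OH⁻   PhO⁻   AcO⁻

The more stable X⁻ (or X) is on its own — i.e. the weaker a base it is — the better a leaving group it makes.
OTf⁻: pKₐ(CF₃SO₃H (triflic acid)) ≈ -14 — charge spread over three oxygens and a CF₃ group; the premier leaving group in synthesis
a dialkyl sulfide: pKₐ(R'₂SH⁺) ≈ -7 — neutral; leaves from a sulfonium salt (R–SR'₂⁺)
AcO⁻: pKₐ(CH₃COOH) ≈ 4.8 — resonance-stabilised but still a weak base
PhO⁻: pKₐ(C₆H₅OH (phenol)) ≈ 10 — resonance into the ring helps, but still a poor LG
OH⁻: pKₐ(H₂O) ≈ 15.7 — strong base; essentially never leaves without prior activation

OTf⁻ > a dialkyl sulfide > AcO⁻ > PhO⁻ > OH⁻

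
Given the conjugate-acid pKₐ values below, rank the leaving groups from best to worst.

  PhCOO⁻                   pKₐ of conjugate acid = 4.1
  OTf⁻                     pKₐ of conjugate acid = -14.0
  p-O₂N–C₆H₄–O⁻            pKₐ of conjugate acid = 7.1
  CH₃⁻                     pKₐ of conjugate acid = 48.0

OTf⁻ > PhCOO⁻ > p-O₂N–C₆H₄–O⁻ > CH₃⁻

Lower conjugate-acid pKₐ ⇒ weaker base ⇒ better leaving group.
Sorting by the given values: OTf⁻ (-14.0), PhCOO⁻ (4.1), p-O₂N–C₆H₄–O⁻ (7.1), CH₃⁻ (48.0).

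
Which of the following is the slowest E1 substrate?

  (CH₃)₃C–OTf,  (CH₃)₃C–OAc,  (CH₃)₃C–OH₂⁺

The skeletons are identical, so relative rate is governed entirely by leaving-group ability.
Rank by basicity of the departing species: weakest base leaves most easily.
(CH₃)₃C–OTf loses OTf⁻: pKₐ(CF₃SO₃H (triflic acid)) ≈ -14
(CH₃)₃C–OH₂⁺ loses H₂O: pKₐ(H₃O⁺) ≈ -1.7
(CH₃)₃C–OAc loses AcO⁻: pKₐ(CH₃COOH) ≈ 4.8

(CH₃)₃C–OAc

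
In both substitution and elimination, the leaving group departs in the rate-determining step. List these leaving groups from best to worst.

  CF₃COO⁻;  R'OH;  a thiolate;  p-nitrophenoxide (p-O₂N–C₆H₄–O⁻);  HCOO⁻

R'OH > CF₃COO⁻ > HCOO⁻ > p-nitrophenoxide (p-O₂N–C₆H₄–O⁻) > a thiolate

The more stable X⁻ (or X) is on its own — i.e. the weaker a base it is — the better a leaving group it makes.
R'OH: pKₐ(R'OH₂⁺) ≈ -2.4
CF₃COO⁻: pKₐ(CF₃COOH) ≈ 0.2
HCOO⁻: pKₐ(HCOOH) ≈ 3.8
p-nitrophenoxide (p-O₂N–C₆H₄–O⁻): pKₐ(p-nitrophenol) ≈ 7.2
a thiolate: pKₐ(RSH (a thiol)) ≈ 10.5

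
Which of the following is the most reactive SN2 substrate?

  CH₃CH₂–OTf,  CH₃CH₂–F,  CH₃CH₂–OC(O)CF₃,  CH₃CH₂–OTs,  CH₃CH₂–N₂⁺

CH₃CH₂–N₂⁺

With the same alkyl group throughout, only the leaving group differentiates the rates.
The more stable X⁻ (or X) is on its own — i.e. the weaker a base it is — the better a leaving group it makes.
CH₃CH₂–N₂⁺ loses N₂: no meaningful conjugate acid; N₂ departs as an exceptionally stable neutral molecule
CH₃CH₂–OTf loses OTf⁻: pKₐ(CF₃SO₃H (triflic acid)) ≈ -14
CH₃CH₂–OTs loses OTs⁻: pKₐ(p-CH₃C₆H₄SO₃H (TsOH)) ≈ -2.8
CH₃CH₂–OC(O)CF₃ loses CF₃COO⁻: pKₐ(CF₃COOH) ≈ 0.2
CH₃CH₂–F loses F⁻: pKₐ(HF) ≈ 3.2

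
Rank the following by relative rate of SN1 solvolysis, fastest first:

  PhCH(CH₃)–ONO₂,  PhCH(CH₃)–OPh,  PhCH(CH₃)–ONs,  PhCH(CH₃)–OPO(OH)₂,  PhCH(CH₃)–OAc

PhCH(CH₃)–ONs > PhCH(CH₃)–ONO₂ > PhCH(CH₃)–OPO(OH)₂ > PhCH(CH₃)–OAc > PhCH(CH₃)–OPh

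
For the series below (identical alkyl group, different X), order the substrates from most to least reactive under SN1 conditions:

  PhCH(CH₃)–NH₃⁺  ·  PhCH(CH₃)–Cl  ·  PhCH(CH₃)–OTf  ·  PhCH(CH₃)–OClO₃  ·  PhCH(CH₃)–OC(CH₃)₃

The skeletons are identical, so relative rate is governed entirely by leaving-group ability.
Leaving-group ability tracks the stability of the departed species; conjugate-acid pKₐ is the usual yardstick (lower pKₐ → better LG).
PhCH(CH₃)–OTf loses OTf⁻: pKₐ(CF₃SO₃H (triflic acid)) ≈ -14
PhCH(CH₃)–OClO₃ loses ClO₄⁻: pKₐ(HClO₄) ≈ -10
PhCH(CH₃)–Cl loses Cl⁻: pKₐ(HCl) ≈ -7
PhCH(CH₃)–NH₃⁺ loses NH₃: pKₐ(NH₄⁺) ≈ 9.2
PhCH(CH₃)–OC(CH₃)₃ loses (CH₃)₃CO⁻: pKₐ(t-BuOH) ≈ 18

PhCH(CH₃)–OTf > PhCH(CH₃)–OClO₃ > PhCH(CH₃)–Cl > PhCH(CH₃)–NH₃⁺ > PhCH(CH₃)–OC(CH₃)₃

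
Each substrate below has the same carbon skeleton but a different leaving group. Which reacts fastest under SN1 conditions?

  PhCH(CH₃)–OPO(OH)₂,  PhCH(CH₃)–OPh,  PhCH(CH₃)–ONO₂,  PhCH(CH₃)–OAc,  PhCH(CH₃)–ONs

PhCH(CH₃)–ONs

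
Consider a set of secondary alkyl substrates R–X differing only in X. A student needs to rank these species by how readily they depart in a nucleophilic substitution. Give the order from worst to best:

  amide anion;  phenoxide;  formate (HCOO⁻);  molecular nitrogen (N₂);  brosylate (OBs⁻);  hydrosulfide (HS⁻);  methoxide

molecular nitrogen (N₂): no meaningful conjugate acid; N₂ departs as an exceptionally stable neutral molecule
brosylate (OBs⁻): pKₐ(p-BrC₆H₄SO₃H) ≈ -2.8
formate (HCOO⁻): pKₐ(HCOOH) ≈ 3.8 — resonance-stabilised carboxylate
hydrosulfide (HS⁻): pKₐ(H₂S) ≈ 7 — larger and more polarisable than the oxygen analogue
phenoxide: pKₐ(C₆H₅OH (phenol)) ≈ 10 — resonance into the ring helps, but still a poor LG
methoxide: pKₐ(CH₃OH) ≈ 15.5 — strong base; alkoxides do not leave unassisted
amide anion: pKₐ(NH₃) ≈ 38 — extremely strong base; never a leaving group
Listed from poorest to best leaving group as asked.

amide anion < methoxide < phenoxide < hydrosulfide (HS⁻) < formate (HCOO⁻) < brosylate (OBs⁻) < molecular nitrogen (N₂)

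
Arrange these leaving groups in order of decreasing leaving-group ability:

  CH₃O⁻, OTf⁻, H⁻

Rank by basicity of the departing species: weakest base leaves most easily.
OTf⁻: pKₐ(CF₃SO₃H (triflic acid)) ≈ -14
CH₃O⁻: pKₐ(CH₃OH) ≈ 15.5
H⁻: pKₐ(H₂) ≈ 36

OTf⁻ > CH₃O⁻ > H⁻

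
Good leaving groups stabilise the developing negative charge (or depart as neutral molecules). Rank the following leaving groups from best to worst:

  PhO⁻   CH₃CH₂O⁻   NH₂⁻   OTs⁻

OTs⁻ > PhO⁻ > CH₃CH₂O⁻ > NH₂⁻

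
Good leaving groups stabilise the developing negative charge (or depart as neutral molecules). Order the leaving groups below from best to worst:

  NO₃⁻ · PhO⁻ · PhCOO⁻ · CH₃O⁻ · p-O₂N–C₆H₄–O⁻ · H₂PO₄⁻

A good leaving group is a weak base: the lower the pKₐ of its conjugate acid, the more readily it departs.
NO₃⁻: pKₐ(HNO₃) ≈ -1.3
H₂PO₄⁻: pKₐ(H₃PO₄) ≈ 2.1
PhCOO⁻: pKₐ(C₆H₅COOH) ≈ 4.2
p-O₂N–C₆H₄–O⁻: pKₐ(p-nitrophenol) ≈ 7.2
PhO⁻: pKₐ(C₆H₅OH (phenol)) ≈ 10
CH₃O⁻: pKₐ(CH₃OH) ≈ 15.5

NO₃⁻ > H₂PO₄⁻ > PhCOO⁻ > p-O₂N–C₆H₄–O⁻ > PhO⁻ > CH₃O⁻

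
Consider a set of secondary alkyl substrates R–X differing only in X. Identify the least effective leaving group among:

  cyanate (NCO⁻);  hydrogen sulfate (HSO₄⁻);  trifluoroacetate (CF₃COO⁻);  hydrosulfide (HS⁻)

Rank by basicity of the departing species: weakest base leaves most easily.
hydrogen sulfate (HSO₄⁻): pKₐ(H₂SO₄) ≈ -3
trifluoroacetate (CF₃COO⁻): pKₐ(CF₃COOH) ≈ 0.2
cyanate (NCO⁻): pKₐ(HOCN) ≈ 3.5
hydrosulfide (HS⁻): pKₐ(H₂S) ≈ 7

hydrosulfide (HS⁻)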